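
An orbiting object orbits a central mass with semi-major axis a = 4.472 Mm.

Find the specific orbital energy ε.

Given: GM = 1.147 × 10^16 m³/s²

Convert to SI: a = 4.472 Mm = 4.472e+06 m.
ε = −GM / (2a).
ε = −1.147e+16 / (2 · 4.472e+06) J/kg ≈ -1.282e+09 J/kg = -1.282 GJ/kg.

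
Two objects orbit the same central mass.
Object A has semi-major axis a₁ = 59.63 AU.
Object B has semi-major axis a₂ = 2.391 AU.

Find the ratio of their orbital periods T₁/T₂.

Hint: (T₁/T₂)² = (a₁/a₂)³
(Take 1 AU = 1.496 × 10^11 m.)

Convert to SI: a₁ = 59.63 AU = 8.92065e+12 m; a₂ = 2.391 AU = 3.57694e+11 m.
From Kepler's third law, (T₁/T₂)² = (a₁/a₂)³, so T₁/T₂ = (a₁/a₂)^(3/2).
a₁/a₂ = 8.92065e+12 / 3.57694e+11 = 24.9394.
T₁/T₂ = (24.9394)^(3/2) ≈ 124.5.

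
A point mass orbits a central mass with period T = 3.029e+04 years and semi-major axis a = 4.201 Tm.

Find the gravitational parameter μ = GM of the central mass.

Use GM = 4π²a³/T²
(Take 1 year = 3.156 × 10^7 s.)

Convert to SI: T = 3.029e+04 years = 9.55952e+11 s; a = 4.201 Tm = 4.201e+12 m.
GM = 4π² · a³ / T².
GM = 4π² · (4.201e+12)³ / (9.55952e+11)² m³/s² ≈ 3.203e+15 m³/s² = 3.203 × 10^15 m³/s².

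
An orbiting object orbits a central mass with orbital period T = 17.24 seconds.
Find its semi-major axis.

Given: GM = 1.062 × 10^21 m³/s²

Invert Kepler's third law: a = (GM · T² / (4π²))^(1/3).
Substituting T = 17.24 s and GM = 1.062e+21 m³/s²:
a = (1.062e+21 · (17.24)² / (4π²))^(1/3) m
a ≈ 2e+07 m = 20 Mm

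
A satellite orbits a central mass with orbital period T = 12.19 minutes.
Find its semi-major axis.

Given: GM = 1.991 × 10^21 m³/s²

Convert to SI: T = 12.19 minutes = 731.4 s.
Invert Kepler's third law: a = (GM · T² / (4π²))^(1/3).
Substituting T = 731.4 s and GM = 1.991e+21 m³/s²:
a = (1.991e+21 · (731.4)² / (4π²))^(1/3) m
a ≈ 2.999e+08 m = 299.9 Mm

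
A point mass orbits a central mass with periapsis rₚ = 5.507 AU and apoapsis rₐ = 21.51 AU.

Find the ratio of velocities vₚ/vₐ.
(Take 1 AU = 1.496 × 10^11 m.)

Convert to SI: rₚ = 5.507 AU = 8.23847e+11 m; rₐ = 21.51 AU = 3.2179e+12 m.
Conservation of angular momentum gives rₚvₚ = rₐvₐ, so vₚ/vₐ = rₐ/rₚ.
vₚ/vₐ = 3.2179e+12 / 8.23847e+11 ≈ 3.906.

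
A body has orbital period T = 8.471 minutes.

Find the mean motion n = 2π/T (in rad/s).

Convert to SI: T = 8.471 minutes = 508.26 s.
n = 2π / T.
n = 2π / 508.26 s ≈ 0.01236 rad/s.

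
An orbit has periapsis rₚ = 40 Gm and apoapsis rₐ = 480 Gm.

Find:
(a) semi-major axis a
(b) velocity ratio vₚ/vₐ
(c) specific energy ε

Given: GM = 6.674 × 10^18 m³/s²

Convert to SI: rₚ = 40 Gm = 4e+10 m; rₐ = 480 Gm = 4.8e+11 m.
(a) a = (rₚ + rₐ)/2 = (4e+10 + 4.8e+11)/2 ≈ 2.6e+11 m
(b) Conservation of angular momentum (rₚvₚ = rₐvₐ) gives vₚ/vₐ = rₐ/rₚ = 4.8e+11/4e+10 ≈ 12
(c) With a = (rₚ + rₐ)/2 = 2.6e+11 m, ε = −GM/(2a) = −6.674e+18/(2 · 2.6e+11) J/kg ≈ -1.283e+07 J/kg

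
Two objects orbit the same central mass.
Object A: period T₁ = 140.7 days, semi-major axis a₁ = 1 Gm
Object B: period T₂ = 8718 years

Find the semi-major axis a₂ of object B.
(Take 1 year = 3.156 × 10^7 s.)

Convert to SI: T₁ = 140.7 days = 1.21565e+07 s; a₁ = 1 Gm = 1e+09 m; T₂ = 8718 years = 2.7514e+11 s.
Kepler's third law: (T₁/T₂)² = (a₁/a₂)³ ⇒ a₂ = a₁ · (T₂/T₁)^(2/3).
T₂/T₁ = 2.7514e+11 / 1.21565e+07 = 22633.2.
a₂ = 1e+09 · (22633.2)^(2/3) m ≈ 8.001e+11 m = 800.1 Gm.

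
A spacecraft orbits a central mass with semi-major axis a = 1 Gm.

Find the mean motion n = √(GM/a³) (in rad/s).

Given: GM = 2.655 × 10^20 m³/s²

Convert to SI: a = 1 Gm = 1e+09 m.
n = √(GM / a³).
n = √(2.655e+20 / (1e+09)³) rad/s ≈ 0.0005153 rad/s.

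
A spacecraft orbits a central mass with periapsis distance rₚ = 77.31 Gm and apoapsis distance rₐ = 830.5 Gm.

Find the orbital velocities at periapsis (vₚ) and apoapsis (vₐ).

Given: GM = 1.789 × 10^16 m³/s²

Convert to SI: rₚ = 77.31 Gm = 7.731e+10 m; rₐ = 830.5 Gm = 8.305e+11 m.
Use the vis-viva equation v² = GM(2/r − 1/a) with a = (rₚ + rₐ)/2 = (7.731e+10 + 8.305e+11)/2 = 4.53905e+11 m.
vₚ = √(GM · (2/rₚ − 1/a)) = √(1.789e+16 · (2/7.731e+10 − 1/4.53905e+11)) m/s ≈ 650.7 m/s = 650.7 m/s.
vₐ = √(GM · (2/rₐ − 1/a)) = √(1.789e+16 · (2/8.305e+11 − 1/4.53905e+11)) m/s ≈ 60.57 m/s = 60.57 m/s.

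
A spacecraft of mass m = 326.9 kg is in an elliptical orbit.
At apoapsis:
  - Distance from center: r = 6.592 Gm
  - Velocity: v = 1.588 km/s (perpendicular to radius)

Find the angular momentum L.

Convert to SI: r = 6.592 Gm = 6.592e+09 m; v = 1.588 km/s = 1588 m/s.
Since v is perpendicular to r, L = m · v · r.
L = 326.9 · 1588 · 6.592e+09 kg·m²/s ≈ 3.422e+15 kg·m²/s.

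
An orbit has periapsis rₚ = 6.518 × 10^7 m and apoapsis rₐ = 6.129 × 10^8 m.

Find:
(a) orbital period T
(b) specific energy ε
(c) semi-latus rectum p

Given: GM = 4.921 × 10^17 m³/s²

(a) With a = (rₚ + rₐ)/2 = 3.3904e+08 m, T = 2π √(a³/GM) = 2π √((3.3904e+08)³/4.921e+17) s ≈ 5.592e+04 s
(b) With a = (rₚ + rₐ)/2 = 3.3904e+08 m, ε = −GM/(2a) = −4.921e+17/(2 · 3.3904e+08) J/kg ≈ -7.257e+08 J/kg
(c) From a = (rₚ + rₐ)/2 = 3.3904e+08 m and e = (rₐ − rₚ)/(rₐ + rₚ) = 0.807751, p = a(1 − e²) = 3.3904e+08 · (1 − (0.807751)²) ≈ 1.178e+08 m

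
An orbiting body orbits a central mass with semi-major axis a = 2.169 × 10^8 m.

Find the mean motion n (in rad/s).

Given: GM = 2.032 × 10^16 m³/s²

n = √(GM / a³).
n = √(2.032e+16 / (2.169e+08)³) rad/s ≈ 4.462e-05 rad/s.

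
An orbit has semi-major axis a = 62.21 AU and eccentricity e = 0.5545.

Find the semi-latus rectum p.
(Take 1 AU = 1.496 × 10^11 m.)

Convert to SI: a = 62.21 AU = 9.30662e+12 m.
p = a (1 − e²).
p = 9.30662e+12 · (1 − (0.5545)²) = 9.30662e+12 · 0.69253 ≈ 6.445e+12 m = 43.08 AU.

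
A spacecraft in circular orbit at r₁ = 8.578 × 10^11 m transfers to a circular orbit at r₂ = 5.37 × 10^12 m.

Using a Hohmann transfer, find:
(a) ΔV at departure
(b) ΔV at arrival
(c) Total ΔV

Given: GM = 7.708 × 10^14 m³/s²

Transfer semi-major axis: a_t = (r₁ + r₂)/2 = (8.578e+11 + 5.37e+12)/2 = 3.1139e+12 m.
Circular speeds: v₁ = √(GM/r₁) = 29.9763 m/s, v₂ = √(GM/r₂) = 11.9807 m/s.
Transfer speeds (vis-viva v² = GM(2/r − 1/a_t)): v₁ᵗ = 39.3652 m/s, v₂ᵗ = 6.28817 m/s.
(a) ΔV₁ = |v₁ᵗ − v₁| ≈ 9.389 m/s = 9.389 m/s.
(b) ΔV₂ = |v₂ − v₂ᵗ| ≈ 5.693 m/s = 5.693 m/s.
(c) ΔV_total = ΔV₁ + ΔV₂ ≈ 15.08 m/s = 15.08 m/s.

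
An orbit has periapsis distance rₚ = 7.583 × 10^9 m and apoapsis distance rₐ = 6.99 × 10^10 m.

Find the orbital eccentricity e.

e = (rₐ − rₚ) / (rₐ + rₚ).
e = (6.99e+10 − 7.583e+09) / (6.99e+10 + 7.583e+09) = 6.2317e+10 / 7.7483e+10 ≈ 0.8043.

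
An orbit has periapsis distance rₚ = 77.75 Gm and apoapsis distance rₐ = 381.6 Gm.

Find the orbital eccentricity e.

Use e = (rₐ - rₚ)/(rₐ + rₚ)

Convert to SI: rₚ = 77.75 Gm = 7.775e+10 m; rₐ = 381.6 Gm = 3.816e+11 m.
e = (rₐ − rₚ) / (rₐ + rₚ).
e = (3.816e+11 − 7.775e+10) / (3.816e+11 + 7.775e+10) = 3.0385e+11 / 4.5935e+11 ≈ 0.6615.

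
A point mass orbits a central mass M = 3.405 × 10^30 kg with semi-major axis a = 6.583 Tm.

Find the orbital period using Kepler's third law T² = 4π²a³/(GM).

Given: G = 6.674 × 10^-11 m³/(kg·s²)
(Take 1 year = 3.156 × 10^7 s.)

Convert to SI: a = 6.583 Tm = 6.583e+12 m.
GM = G · M = 6.674e-11 · 3.405e+30 = 2.2725e+20 m³/s².
Kepler's third law: T = 2π √(a³ / GM).
Substituting a = 6.583e+12 m and GM = 2.2725e+20 m³/s²:
T = 2π √((6.583e+12)³ / 2.2725e+20) s
T ≈ 7.04e+09 s = 223.1 years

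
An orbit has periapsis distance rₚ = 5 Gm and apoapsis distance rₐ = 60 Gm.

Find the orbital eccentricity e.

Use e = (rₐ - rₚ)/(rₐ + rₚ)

Convert to SI: rₚ = 5 Gm = 5e+09 m; rₐ = 60 Gm = 6e+10 m.
e = (rₐ − rₚ) / (rₐ + rₚ).
e = (6e+10 − 5e+09) / (6e+10 + 5e+09) = 5.5e+10 / 6.5e+10 ≈ 0.8462.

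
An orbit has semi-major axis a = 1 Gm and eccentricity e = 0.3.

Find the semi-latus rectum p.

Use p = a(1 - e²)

Convert to SI: a = 1 Gm = 1e+09 m.
p = a (1 − e²).
p = 1e+09 · (1 − (0.3)²) = 1e+09 · 0.91 ≈ 9.1e+08 m = 910 Mm.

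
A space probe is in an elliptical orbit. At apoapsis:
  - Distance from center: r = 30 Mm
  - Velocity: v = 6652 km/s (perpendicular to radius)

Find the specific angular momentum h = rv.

Convert to SI: r = 30 Mm = 3e+07 m; v = 6652 km/s = 6.652e+06 m/s.
With v perpendicular to r, h = r · v.
h = 3e+07 · 6.652e+06 m²/s ≈ 1.996e+14 m²/s.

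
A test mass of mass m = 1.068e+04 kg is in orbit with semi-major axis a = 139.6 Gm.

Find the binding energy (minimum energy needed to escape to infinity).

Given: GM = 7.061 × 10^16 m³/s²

Convert to SI: a = 139.6 Gm = 1.396e+11 m.
Total orbital energy is E = −GMm/(2a); binding energy is E_bind = −E = GMm/(2a).
E_bind = 7.061e+16 · 1.068e+04 / (2 · 1.396e+11) J ≈ 2.701e+09 J = 2.701 GJ.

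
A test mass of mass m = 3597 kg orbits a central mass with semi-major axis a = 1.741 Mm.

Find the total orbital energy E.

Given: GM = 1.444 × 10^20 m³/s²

Convert to SI: a = 1.741 Mm = 1.741e+06 m.
E = −GMm / (2a).
E = −1.444e+20 · 3597 / (2 · 1.741e+06) J ≈ -1.492e+17 J = -149.2 PJ.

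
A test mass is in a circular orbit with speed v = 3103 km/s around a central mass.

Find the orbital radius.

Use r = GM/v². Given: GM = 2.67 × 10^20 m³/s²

Convert to SI: v = 3103 km/s = 3.103e+06 m/s.
For a circular orbit, v² = GM / r, so r = GM / v².
r = 2.67e+20 / (3.103e+06)² m ≈ 2.773e+07 m = 27.73 Mm.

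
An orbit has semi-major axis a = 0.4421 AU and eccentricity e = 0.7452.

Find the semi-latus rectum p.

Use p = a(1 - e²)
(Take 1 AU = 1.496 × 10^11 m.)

Convert to SI: a = 0.4421 AU = 6.61382e+10 m.
p = a (1 − e²).
p = 6.61382e+10 · (1 − (0.7452)²) = 6.61382e+10 · 0.444677 ≈ 2.941e+10 m = 0.1966 AU.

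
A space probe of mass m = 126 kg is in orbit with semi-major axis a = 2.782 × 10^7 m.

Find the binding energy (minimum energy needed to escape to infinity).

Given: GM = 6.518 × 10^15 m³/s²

Total orbital energy is E = −GMm/(2a); binding energy is E_bind = −E = GMm/(2a).
E_bind = 6.518e+15 · 126 / (2 · 2.782e+07) J ≈ 1.476e+10 J = 14.76 GJ.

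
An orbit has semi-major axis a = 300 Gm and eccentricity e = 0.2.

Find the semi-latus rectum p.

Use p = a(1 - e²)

Convert to SI: a = 300 Gm = 3e+11 m.
p = a (1 − e²).
p = 3e+11 · (1 − (0.2)²) = 3e+11 · 0.96 ≈ 2.88e+11 m = 288 Gm.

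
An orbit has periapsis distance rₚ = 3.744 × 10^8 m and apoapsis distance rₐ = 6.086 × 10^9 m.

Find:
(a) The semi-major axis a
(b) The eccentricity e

(a) a = (rₚ + rₐ) / 2 = (3.744e+08 + 6.086e+09) / 2 ≈ 3.23e+09 m = 3.23 × 10^9 m.
(b) e = (rₐ − rₚ) / (rₐ + rₚ) = (6.086e+09 − 3.744e+08) / (6.086e+09 + 3.744e+08) ≈ 0.8841.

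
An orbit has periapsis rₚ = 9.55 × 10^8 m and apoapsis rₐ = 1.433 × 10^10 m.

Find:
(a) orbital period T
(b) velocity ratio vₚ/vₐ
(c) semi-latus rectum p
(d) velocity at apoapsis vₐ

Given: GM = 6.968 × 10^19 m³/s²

(a) With a = (rₚ + rₐ)/2 = 7.6425e+09 m, T = 2π √(a³/GM) = 2π √((7.6425e+09)³/6.968e+19) s ≈ 5.029e+05 s
(b) Conservation of angular momentum (rₚvₚ = rₐvₐ) gives vₚ/vₐ = rₐ/rₚ = 1.433e+10/9.55e+08 ≈ 15.01
(c) From a = (rₚ + rₐ)/2 = 7.6425e+09 m and e = (rₐ − rₚ)/(rₐ + rₚ) = 0.875041, p = a(1 − e²) = 7.6425e+09 · (1 − (0.875041)²) ≈ 1.791e+09 m
(d) With a = (rₚ + rₐ)/2 = 7.6425e+09 m, vₐ = √(GM (2/rₐ − 1/a)) = √(6.968e+19 · (2/1.433e+10 − 1/7.6425e+09)) m/s ≈ 2.465e+04 m/s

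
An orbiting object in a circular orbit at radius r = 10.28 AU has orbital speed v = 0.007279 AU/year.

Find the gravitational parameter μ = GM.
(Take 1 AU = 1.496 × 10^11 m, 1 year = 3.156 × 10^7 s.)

Convert to SI: r = 10.28 AU = 1.53789e+12 m; v = 0.007279 AU/year = 34.5038 m/s.
For a circular orbit v² = GM/r, so GM = v² · r.
GM = (34.5038)² · 1.53789e+12 m³/s² ≈ 1.831e+15 m³/s² = 1.831 × 10^15 m³/s².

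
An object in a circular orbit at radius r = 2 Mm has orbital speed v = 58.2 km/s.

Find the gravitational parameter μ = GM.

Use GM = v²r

Convert to SI: r = 2 Mm = 2e+06 m; v = 58.2 km/s = 58200 m/s.
For a circular orbit v² = GM/r, so GM = v² · r.
GM = (58200)² · 2e+06 m³/s² ≈ 6.774e+15 m³/s² = 6.774 × 10^15 m³/s².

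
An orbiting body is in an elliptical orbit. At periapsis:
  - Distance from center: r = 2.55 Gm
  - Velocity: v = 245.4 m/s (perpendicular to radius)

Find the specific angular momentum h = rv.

Convert to SI: r = 2.55 Gm = 2.55e+09 m.
With v perpendicular to r, h = r · v.
h = 2.55e+09 · 245.4 m²/s ≈ 6.258e+11 m²/s.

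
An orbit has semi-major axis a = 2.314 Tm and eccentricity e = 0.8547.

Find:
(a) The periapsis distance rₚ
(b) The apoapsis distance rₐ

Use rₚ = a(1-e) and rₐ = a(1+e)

Convert to SI: a = 2.314 Tm = 2.314e+12 m.
(a) rₚ = a(1 − e) = 2.314e+12 · (1 − 0.8547) = 2.314e+12 · 0.1453 ≈ 3.362e+11 m = 336.2 Gm.
(b) rₐ = a(1 + e) = 2.314e+12 · (1 + 0.8547) = 2.314e+12 · 1.8547 ≈ 4.292e+12 m = 4.292 Tm.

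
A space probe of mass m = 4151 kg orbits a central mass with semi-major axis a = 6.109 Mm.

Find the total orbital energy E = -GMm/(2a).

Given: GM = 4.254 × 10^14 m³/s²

Convert to SI: a = 6.109 Mm = 6.109e+06 m.
E = −GMm / (2a).
E = −4.254e+14 · 4151 / (2 · 6.109e+06) J ≈ -1.445e+11 J = -144.5 GJ.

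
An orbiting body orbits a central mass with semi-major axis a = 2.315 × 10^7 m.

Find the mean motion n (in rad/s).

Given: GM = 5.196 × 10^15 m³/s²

n = √(GM / a³).
n = √(5.196e+15 / (2.315e+07)³) rad/s ≈ 0.0006472 rad/s.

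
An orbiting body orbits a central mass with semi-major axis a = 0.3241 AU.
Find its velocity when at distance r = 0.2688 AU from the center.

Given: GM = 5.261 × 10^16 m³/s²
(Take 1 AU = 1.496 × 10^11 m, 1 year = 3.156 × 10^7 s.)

Convert to SI: a = 0.3241 AU = 4.84854e+10 m; r = 0.2688 AU = 4.02125e+10 m.
Vis-viva: v = √(GM · (2/r − 1/a)).
2/r − 1/a = 2/4.02125e+10 − 1/4.84854e+10 = 2.9111e-11 m⁻¹.
v = √(5.261e+16 · 2.9111e-11) m/s ≈ 1238 m/s = 0.2611 AU/year.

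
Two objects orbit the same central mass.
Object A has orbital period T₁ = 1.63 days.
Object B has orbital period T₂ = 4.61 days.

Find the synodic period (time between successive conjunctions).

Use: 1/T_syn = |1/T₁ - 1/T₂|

Convert to SI: T₁ = 1.63 days = 140832 s; T₂ = 4.61 days = 398304 s.
T_syn = |T₁ · T₂ / (T₁ − T₂)|.
T_syn = |140832 · 398304 / (140832 − 398304)| s ≈ 2.179e+05 s = 2.522 days.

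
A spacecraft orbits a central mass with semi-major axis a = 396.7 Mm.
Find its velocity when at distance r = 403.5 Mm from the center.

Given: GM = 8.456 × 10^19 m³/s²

Convert to SI: a = 396.7 Mm = 3.967e+08 m; r = 403.5 Mm = 4.035e+08 m.
Vis-viva: v = √(GM · (2/r − 1/a)).
2/r − 1/a = 2/4.035e+08 − 1/3.967e+08 = 2.43583e-09 m⁻¹.
v = √(8.456e+19 · 2.43583e-09) m/s ≈ 4.538e+05 m/s = 453.8 km/s.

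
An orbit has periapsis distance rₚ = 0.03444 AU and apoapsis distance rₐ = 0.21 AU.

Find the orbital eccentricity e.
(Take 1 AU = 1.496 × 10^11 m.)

Convert to SI: rₚ = 0.03444 AU = 5.15222e+09 m; rₐ = 0.21 AU = 3.1416e+10 m.
e = (rₐ − rₚ) / (rₐ + rₚ).
e = (3.1416e+10 − 5.15222e+09) / (3.1416e+10 + 5.15222e+09) = 2.62638e+10 / 3.65682e+10 ≈ 0.7182.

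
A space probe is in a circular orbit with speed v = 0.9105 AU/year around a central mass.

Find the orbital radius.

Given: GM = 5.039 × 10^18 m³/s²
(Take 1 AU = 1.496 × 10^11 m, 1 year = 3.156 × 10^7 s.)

Convert to SI: v = 0.9105 AU/year = 4315.93 m/s.
For a circular orbit, v² = GM / r, so r = GM / v².
r = 5.039e+18 / (4315.93)² m ≈ 2.705e+11 m = 1.808 AU.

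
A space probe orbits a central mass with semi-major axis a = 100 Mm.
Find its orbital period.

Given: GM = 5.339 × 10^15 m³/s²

Convert to SI: a = 100 Mm = 1e+08 m.
Kepler's third law: T = 2π √(a³ / GM).
Substituting a = 1e+08 m and GM = 5.339e+15 m³/s²:
T = 2π √((1e+08)³ / 5.339e+15) s
T ≈ 8.599e+04 s = 23.89 hours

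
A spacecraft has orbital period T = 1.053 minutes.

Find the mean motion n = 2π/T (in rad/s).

Convert to SI: T = 1.053 minutes = 63.18 s.
n = 2π / T.
n = 2π / 63.18 s ≈ 0.09945 rad/s.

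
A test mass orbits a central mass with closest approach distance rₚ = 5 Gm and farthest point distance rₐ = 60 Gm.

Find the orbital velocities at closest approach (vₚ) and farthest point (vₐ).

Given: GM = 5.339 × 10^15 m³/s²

Convert to SI: rₚ = 5 Gm = 5e+09 m; rₐ = 60 Gm = 6e+10 m.
Use the vis-viva equation v² = GM(2/r − 1/a) with a = (rₚ + rₐ)/2 = (5e+09 + 6e+10)/2 = 3.25e+10 m.
vₚ = √(GM · (2/rₚ − 1/a)) = √(5.339e+15 · (2/5e+09 − 1/3.25e+10)) m/s ≈ 1404 m/s = 1.404 km/s.
vₐ = √(GM · (2/rₐ − 1/a)) = √(5.339e+15 · (2/6e+10 − 1/3.25e+10)) m/s ≈ 117 m/s = 117 m/s.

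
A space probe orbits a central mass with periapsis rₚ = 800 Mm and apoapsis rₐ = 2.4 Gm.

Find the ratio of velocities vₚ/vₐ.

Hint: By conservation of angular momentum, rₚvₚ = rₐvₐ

Convert to SI: rₚ = 800 Mm = 8e+08 m; rₐ = 2.4 Gm = 2.4e+09 m.
Conservation of angular momentum gives rₚvₚ = rₐvₐ, so vₚ/vₐ = rₐ/rₚ.
vₚ/vₐ = 2.4e+09 / 8e+08 ≈ 3.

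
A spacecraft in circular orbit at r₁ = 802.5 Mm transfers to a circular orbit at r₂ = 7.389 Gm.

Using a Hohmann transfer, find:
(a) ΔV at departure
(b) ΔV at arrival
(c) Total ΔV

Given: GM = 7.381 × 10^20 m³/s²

Convert to SI: r₁ = 802.5 Mm = 8.025e+08 m; r₂ = 7.389 Gm = 7.389e+09 m.
Transfer semi-major axis: a_t = (r₁ + r₂)/2 = (8.025e+08 + 7.389e+09)/2 = 4.09575e+09 m.
Circular speeds: v₁ = √(GM/r₁) = 959036 m/s, v₂ = √(GM/r₂) = 316057 m/s.
Transfer speeds (vis-viva v² = GM(2/r − 1/a_t)): v₁ᵗ = 1.28813e+06 m/s, v₂ᵗ = 139901 m/s.
(a) ΔV₁ = |v₁ᵗ − v₁| ≈ 3.291e+05 m/s = 329.1 km/s.
(b) ΔV₂ = |v₂ − v₂ᵗ| ≈ 1.762e+05 m/s = 176.2 km/s.
(c) ΔV_total = ΔV₁ + ΔV₂ ≈ 5.053e+05 m/s = 505.3 km/s.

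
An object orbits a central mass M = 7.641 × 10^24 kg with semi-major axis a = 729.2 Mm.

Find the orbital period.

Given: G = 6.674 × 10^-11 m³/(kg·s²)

Convert to SI: a = 729.2 Mm = 7.292e+08 m.
GM = G · M = 6.674e-11 · 7.641e+24 = 5.0996e+14 m³/s².
Kepler's third law: T = 2π √(a³ / GM).
Substituting a = 7.292e+08 m and GM = 5.0996e+14 m³/s²:
T = 2π √((7.292e+08)³ / 5.0996e+14) s
T ≈ 5.479e+06 s = 63.41 days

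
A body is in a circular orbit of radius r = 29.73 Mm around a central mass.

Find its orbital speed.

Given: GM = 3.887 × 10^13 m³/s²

Convert to SI: r = 29.73 Mm = 2.973e+07 m.
For a circular orbit, gravity supplies the centripetal force, so v = √(GM / r).
v = √(3.887e+13 / 2.973e+07) m/s ≈ 1143 m/s = 1.143 km/s.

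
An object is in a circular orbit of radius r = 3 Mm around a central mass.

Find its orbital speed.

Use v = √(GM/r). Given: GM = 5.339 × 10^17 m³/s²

Convert to SI: r = 3 Mm = 3e+06 m.
For a circular orbit, gravity supplies the centripetal force, so v = √(GM / r).
v = √(5.339e+17 / 3e+06) m/s ≈ 4.219e+05 m/s = 421.9 km/s.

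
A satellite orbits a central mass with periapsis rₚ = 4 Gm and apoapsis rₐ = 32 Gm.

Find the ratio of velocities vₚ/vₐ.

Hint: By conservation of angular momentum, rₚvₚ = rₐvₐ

Convert to SI: rₚ = 4 Gm = 4e+09 m; rₐ = 32 Gm = 3.2e+10 m.
Conservation of angular momentum gives rₚvₚ = rₐvₐ, so vₚ/vₐ = rₐ/rₚ.
vₚ/vₐ = 3.2e+10 / 4e+09 ≈ 8.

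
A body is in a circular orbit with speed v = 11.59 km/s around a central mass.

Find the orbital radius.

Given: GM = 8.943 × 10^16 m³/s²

Convert to SI: v = 11.59 km/s = 11590 m/s.
For a circular orbit, v² = GM / r, so r = GM / v².
r = 8.943e+16 / (11590)² m ≈ 6.658e+08 m = 665.8 Mm.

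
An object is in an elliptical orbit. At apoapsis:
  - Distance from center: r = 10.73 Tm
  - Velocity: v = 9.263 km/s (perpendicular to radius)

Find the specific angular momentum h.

Convert to SI: r = 10.73 Tm = 1.073e+13 m; v = 9.263 km/s = 9263 m/s.
With v perpendicular to r, h = r · v.
h = 1.073e+13 · 9263 m²/s ≈ 9.939e+16 m²/s.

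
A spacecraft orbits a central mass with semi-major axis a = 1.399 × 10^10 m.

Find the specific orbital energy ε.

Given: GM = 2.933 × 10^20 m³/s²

ε = −GM / (2a).
ε = −2.933e+20 / (2 · 1.399e+10) J/kg ≈ -1.048e+10 J/kg = -10.48 GJ/kg.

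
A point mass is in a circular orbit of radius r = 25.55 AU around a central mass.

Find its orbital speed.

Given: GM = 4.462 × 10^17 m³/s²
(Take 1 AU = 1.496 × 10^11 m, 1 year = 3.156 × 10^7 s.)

Convert to SI: r = 25.55 AU = 3.82228e+12 m.
For a circular orbit, gravity supplies the centripetal force, so v = √(GM / r).
v = √(4.462e+17 / 3.82228e+12) m/s ≈ 341.7 m/s = 0.07208 AU/year.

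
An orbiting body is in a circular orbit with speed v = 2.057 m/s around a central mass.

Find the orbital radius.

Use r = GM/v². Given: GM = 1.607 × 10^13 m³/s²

For a circular orbit, v² = GM / r, so r = GM / v².
r = 1.607e+13 / (2.057)² m ≈ 3.798e+12 m = 3.798 Tm.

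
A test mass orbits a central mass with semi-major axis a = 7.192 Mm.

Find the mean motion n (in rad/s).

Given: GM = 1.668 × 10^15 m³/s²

Convert to SI: a = 7.192 Mm = 7.192e+06 m.
n = √(GM / a³).
n = √(1.668e+15 / (7.192e+06)³) rad/s ≈ 0.002118 rad/s.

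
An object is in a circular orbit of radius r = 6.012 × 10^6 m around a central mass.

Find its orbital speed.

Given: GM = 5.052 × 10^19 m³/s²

For a circular orbit, gravity supplies the centripetal force, so v = √(GM / r).
v = √(5.052e+19 / 6.012e+06) m/s ≈ 2.899e+06 m/s = 2899 km/s.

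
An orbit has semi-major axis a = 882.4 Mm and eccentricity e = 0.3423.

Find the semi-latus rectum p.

Convert to SI: a = 882.4 Mm = 8.824e+08 m.
p = a (1 − e²).
p = 8.824e+08 · (1 − (0.3423)²) = 8.824e+08 · 0.882831 ≈ 7.79e+08 m = 779 Mm.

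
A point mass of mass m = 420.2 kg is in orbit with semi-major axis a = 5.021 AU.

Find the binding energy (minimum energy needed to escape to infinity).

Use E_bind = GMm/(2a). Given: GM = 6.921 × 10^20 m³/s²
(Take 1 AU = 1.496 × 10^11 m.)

Convert to SI: a = 5.021 AU = 7.51142e+11 m.
Total orbital energy is E = −GMm/(2a); binding energy is E_bind = −E = GMm/(2a).
E_bind = 6.921e+20 · 420.2 / (2 · 7.51142e+11) J ≈ 1.936e+11 J = 193.6 GJ.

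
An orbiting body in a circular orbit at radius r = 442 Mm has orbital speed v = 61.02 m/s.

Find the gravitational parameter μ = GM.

Convert to SI: r = 442 Mm = 4.42e+08 m.
For a circular orbit v² = GM/r, so GM = v² · r.
GM = (61.02)² · 4.42e+08 m³/s² ≈ 1.646e+12 m³/s² = 1.646 × 10^12 m³/s².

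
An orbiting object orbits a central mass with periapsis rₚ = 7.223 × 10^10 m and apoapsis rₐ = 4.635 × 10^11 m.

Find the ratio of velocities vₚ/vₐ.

Conservation of angular momentum gives rₚvₚ = rₐvₐ, so vₚ/vₐ = rₐ/rₚ.
vₚ/vₐ = 4.635e+11 / 7.223e+10 ≈ 6.417.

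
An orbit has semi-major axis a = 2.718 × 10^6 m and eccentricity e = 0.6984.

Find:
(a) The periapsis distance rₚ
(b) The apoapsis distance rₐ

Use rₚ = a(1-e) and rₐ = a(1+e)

(a) rₚ = a(1 − e) = 2.718e+06 · (1 − 0.6984) = 2.718e+06 · 0.3016 ≈ 8.197e+05 m = 8.197 × 10^5 m.
(b) rₐ = a(1 + e) = 2.718e+06 · (1 + 0.6984) = 2.718e+06 · 1.6984 ≈ 4.616e+06 m = 4.616 × 10^6 m.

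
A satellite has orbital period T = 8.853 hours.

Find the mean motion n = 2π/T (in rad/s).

Convert to SI: T = 8.853 hours = 31870.8 s.
n = 2π / T.
n = 2π / 31870.8 s ≈ 0.0001971 rad/s.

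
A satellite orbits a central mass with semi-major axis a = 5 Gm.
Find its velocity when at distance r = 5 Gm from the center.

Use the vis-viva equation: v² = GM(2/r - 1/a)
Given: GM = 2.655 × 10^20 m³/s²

Convert to SI: a = 5 Gm = 5e+09 m; r = 5 Gm = 5e+09 m.
Vis-viva: v = √(GM · (2/r − 1/a)).
2/r − 1/a = 2/5e+09 − 1/5e+09 = 2e-10 m⁻¹.
v = √(2.655e+20 · 2e-10) m/s ≈ 2.304e+05 m/s = 230.4 km/s.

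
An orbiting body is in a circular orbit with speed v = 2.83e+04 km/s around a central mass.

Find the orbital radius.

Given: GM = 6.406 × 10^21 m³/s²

Convert to SI: v = 2.83e+04 km/s = 2.83e+07 m/s.
For a circular orbit, v² = GM / r, so r = GM / v².
r = 6.406e+21 / (2.83e+07)² m ≈ 7.999e+06 m = 7.999 Mm.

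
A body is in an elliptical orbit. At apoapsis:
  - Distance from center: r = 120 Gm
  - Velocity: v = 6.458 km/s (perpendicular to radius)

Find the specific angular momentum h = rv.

Convert to SI: r = 120 Gm = 1.2e+11 m; v = 6.458 km/s = 6458 m/s.
With v perpendicular to r, h = r · v.
h = 1.2e+11 · 6458 m²/s ≈ 7.75e+14 m²/s.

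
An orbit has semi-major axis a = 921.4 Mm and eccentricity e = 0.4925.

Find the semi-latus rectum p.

Convert to SI: a = 921.4 Mm = 9.214e+08 m.
p = a (1 − e²).
p = 9.214e+08 · (1 − (0.4925)²) = 9.214e+08 · 0.757444 ≈ 6.979e+08 m = 697.9 Mm.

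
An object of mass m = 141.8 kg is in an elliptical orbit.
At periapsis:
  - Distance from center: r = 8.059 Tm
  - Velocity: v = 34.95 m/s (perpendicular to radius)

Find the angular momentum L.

Convert to SI: r = 8.059 Tm = 8.059e+12 m.
Since v is perpendicular to r, L = m · v · r.
L = 141.8 · 34.95 · 8.059e+12 kg·m²/s ≈ 3.994e+16 kg·m²/s.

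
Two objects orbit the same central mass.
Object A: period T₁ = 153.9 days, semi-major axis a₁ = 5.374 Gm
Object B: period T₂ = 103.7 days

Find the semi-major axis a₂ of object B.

Convert to SI: T₁ = 153.9 days = 1.3297e+07 s; a₁ = 5.374 Gm = 5.374e+09 m; T₂ = 103.7 days = 8.95968e+06 s.
Kepler's third law: (T₁/T₂)² = (a₁/a₂)³ ⇒ a₂ = a₁ · (T₂/T₁)^(2/3).
T₂/T₁ = 8.95968e+06 / 1.3297e+07 = 0.673814.
a₂ = 5.374e+09 · (0.673814)^(2/3) m ≈ 4.13e+09 m = 4.13 Gm.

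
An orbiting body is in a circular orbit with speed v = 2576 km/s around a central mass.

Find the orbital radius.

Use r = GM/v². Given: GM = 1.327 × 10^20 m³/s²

Convert to SI: v = 2576 km/s = 2.576e+06 m/s.
For a circular orbit, v² = GM / r, so r = GM / v².
r = 1.327e+20 / (2.576e+06)² m ≈ 2e+07 m = 20 Mm.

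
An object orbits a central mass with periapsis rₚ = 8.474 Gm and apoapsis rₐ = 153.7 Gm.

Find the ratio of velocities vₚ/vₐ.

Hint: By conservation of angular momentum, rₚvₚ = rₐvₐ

Convert to SI: rₚ = 8.474 Gm = 8.474e+09 m; rₐ = 153.7 Gm = 1.537e+11 m.
Conservation of angular momentum gives rₚvₚ = rₐvₐ, so vₚ/vₐ = rₐ/rₚ.
vₚ/vₐ = 1.537e+11 / 8.474e+09 ≈ 18.14.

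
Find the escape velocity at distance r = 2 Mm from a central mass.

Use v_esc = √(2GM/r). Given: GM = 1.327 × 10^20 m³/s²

Convert to SI: r = 2 Mm = 2e+06 m.
Escape velocity comes from setting total energy to zero: ½v² − GM/r = 0 ⇒ v_esc = √(2GM / r).
v_esc = √(2 · 1.327e+20 / 2e+06) m/s ≈ 1.152e+07 m/s = 1.152e+04 km/s.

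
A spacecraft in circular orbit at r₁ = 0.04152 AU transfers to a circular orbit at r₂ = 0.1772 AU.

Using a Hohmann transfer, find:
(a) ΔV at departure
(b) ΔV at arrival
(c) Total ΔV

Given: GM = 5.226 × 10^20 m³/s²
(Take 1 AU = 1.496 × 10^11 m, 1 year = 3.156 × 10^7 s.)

Convert to SI: r₁ = 0.04152 AU = 6.21139e+09 m; r₂ = 0.1772 AU = 2.65091e+10 m.
Transfer semi-major axis: a_t = (r₁ + r₂)/2 = (6.21139e+09 + 2.65091e+10)/2 = 1.63603e+10 m.
Circular speeds: v₁ = √(GM/r₁) = 290062 m/s, v₂ = √(GM/r₂) = 140406 m/s.
Transfer speeds (vis-viva v² = GM(2/r − 1/a_t)): v₁ᵗ = 369226 m/s, v₂ᵗ = 86514 m/s.
(a) ΔV₁ = |v₁ᵗ − v₁| ≈ 7.916e+04 m/s = 16.7 AU/year.
(b) ΔV₂ = |v₂ − v₂ᵗ| ≈ 5.389e+04 m/s = 11.37 AU/year.
(c) ΔV_total = ΔV₁ + ΔV₂ ≈ 1.331e+05 m/s = 28.07 AU/year.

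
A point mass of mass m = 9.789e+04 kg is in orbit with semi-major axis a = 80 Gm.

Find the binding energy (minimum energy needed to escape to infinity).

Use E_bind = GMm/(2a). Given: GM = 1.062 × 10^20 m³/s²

Convert to SI: a = 80 Gm = 8e+10 m.
Total orbital energy is E = −GMm/(2a); binding energy is E_bind = −E = GMm/(2a).
E_bind = 1.062e+20 · 9.789e+04 / (2 · 8e+10) J ≈ 6.497e+13 J = 64.97 TJ.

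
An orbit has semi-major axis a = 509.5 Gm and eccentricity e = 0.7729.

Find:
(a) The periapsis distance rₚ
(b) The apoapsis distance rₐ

Convert to SI: a = 509.5 Gm = 5.095e+11 m.
(a) rₚ = a(1 − e) = 5.095e+11 · (1 − 0.7729) = 5.095e+11 · 0.2271 ≈ 1.157e+11 m = 115.7 Gm.
(b) rₐ = a(1 + e) = 5.095e+11 · (1 + 0.7729) = 5.095e+11 · 1.7729 ≈ 9.033e+11 m = 903.3 Gm.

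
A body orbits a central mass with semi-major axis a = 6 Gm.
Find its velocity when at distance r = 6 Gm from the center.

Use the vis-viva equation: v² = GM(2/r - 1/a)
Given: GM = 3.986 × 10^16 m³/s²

Convert to SI: a = 6 Gm = 6e+09 m; r = 6 Gm = 6e+09 m.
Vis-viva: v = √(GM · (2/r − 1/a)).
2/r − 1/a = 2/6e+09 − 1/6e+09 = 1.66667e-10 m⁻¹.
v = √(3.986e+16 · 1.66667e-10) m/s ≈ 2577 m/s = 2.577 km/s.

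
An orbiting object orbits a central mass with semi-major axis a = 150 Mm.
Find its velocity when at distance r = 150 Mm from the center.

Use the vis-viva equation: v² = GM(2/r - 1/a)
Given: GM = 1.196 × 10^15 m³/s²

Convert to SI: a = 150 Mm = 1.5e+08 m; r = 150 Mm = 1.5e+08 m.
Vis-viva: v = √(GM · (2/r − 1/a)).
2/r − 1/a = 2/1.5e+08 − 1/1.5e+08 = 6.66667e-09 m⁻¹.
v = √(1.196e+15 · 6.66667e-09) m/s ≈ 2824 m/s = 2.824 km/s.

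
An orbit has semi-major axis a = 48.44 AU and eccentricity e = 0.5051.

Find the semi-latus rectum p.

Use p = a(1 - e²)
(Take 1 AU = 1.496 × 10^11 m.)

Convert to SI: a = 48.44 AU = 7.24662e+12 m.
p = a (1 − e²).
p = 7.24662e+12 · (1 − (0.5051)²) = 7.24662e+12 · 0.744874 ≈ 5.398e+12 m = 36.08 AU.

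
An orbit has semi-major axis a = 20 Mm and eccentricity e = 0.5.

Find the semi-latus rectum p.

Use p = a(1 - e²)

Convert to SI: a = 20 Mm = 2e+07 m.
p = a (1 − e²).
p = 2e+07 · (1 − (0.5)²) = 2e+07 · 0.75 ≈ 1.5e+07 m = 15 Mm.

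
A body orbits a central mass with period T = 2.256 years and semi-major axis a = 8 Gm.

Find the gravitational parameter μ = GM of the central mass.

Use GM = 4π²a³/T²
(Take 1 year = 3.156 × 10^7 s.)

Convert to SI: T = 2.256 years = 7.11994e+07 s; a = 8 Gm = 8e+09 m.
GM = 4π² · a³ / T².
GM = 4π² · (8e+09)³ / (7.11994e+07)² m³/s² ≈ 3.987e+15 m³/s² = 3.987 × 10^15 m³/s².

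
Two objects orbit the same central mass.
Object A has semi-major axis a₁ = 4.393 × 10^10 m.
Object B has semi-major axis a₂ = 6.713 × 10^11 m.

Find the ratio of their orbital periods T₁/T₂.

From Kepler's third law, (T₁/T₂)² = (a₁/a₂)³, so T₁/T₂ = (a₁/a₂)^(3/2).
a₁/a₂ = 4.393e+10 / 6.713e+11 = 0.0654402.
T₁/T₂ = (0.0654402)^(3/2) ≈ 0.01674.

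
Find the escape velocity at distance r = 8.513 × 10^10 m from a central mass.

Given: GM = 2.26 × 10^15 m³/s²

Escape velocity comes from setting total energy to zero: ½v² − GM/r = 0 ⇒ v_esc = √(2GM / r).
v_esc = √(2 · 2.26e+15 / 8.513e+10) m/s ≈ 230.4 m/s = 230.4 m/s.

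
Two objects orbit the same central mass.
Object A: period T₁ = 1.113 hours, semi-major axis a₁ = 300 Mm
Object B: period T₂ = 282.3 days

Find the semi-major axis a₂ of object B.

Convert to SI: T₁ = 1.113 hours = 4006.8 s; a₁ = 300 Mm = 3e+08 m; T₂ = 282.3 days = 2.43907e+07 s.
Kepler's third law: (T₁/T₂)² = (a₁/a₂)³ ⇒ a₂ = a₁ · (T₂/T₁)^(2/3).
T₂/T₁ = 2.43907e+07 / 4006.8 = 6087.33.
a₂ = 3e+08 · (6087.33)^(2/3) m ≈ 1e+11 m = 100 Gm.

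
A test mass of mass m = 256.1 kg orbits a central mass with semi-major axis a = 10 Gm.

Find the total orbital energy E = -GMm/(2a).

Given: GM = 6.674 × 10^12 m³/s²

Convert to SI: a = 10 Gm = 1e+10 m.
E = −GMm / (2a).
E = −6.674e+12 · 256.1 / (2 · 1e+10) J ≈ -8.546e+04 J = -85.46 kJ.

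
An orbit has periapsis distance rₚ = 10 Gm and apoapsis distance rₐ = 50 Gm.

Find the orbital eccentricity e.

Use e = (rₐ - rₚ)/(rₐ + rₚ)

Convert to SI: rₚ = 10 Gm = 1e+10 m; rₐ = 50 Gm = 5e+10 m.
e = (rₐ − rₚ) / (rₐ + rₚ).
e = (5e+10 − 1e+10) / (5e+10 + 1e+10) = 4e+10 / 6e+10 ≈ 0.6667.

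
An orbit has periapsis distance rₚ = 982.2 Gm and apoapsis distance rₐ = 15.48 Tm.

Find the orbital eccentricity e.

Convert to SI: rₚ = 982.2 Gm = 9.822e+11 m; rₐ = 15.48 Tm = 1.548e+13 m.
e = (rₐ − rₚ) / (rₐ + rₚ).
e = (1.548e+13 − 9.822e+11) / (1.548e+13 + 9.822e+11) = 1.44978e+13 / 1.64622e+13 ≈ 0.8807.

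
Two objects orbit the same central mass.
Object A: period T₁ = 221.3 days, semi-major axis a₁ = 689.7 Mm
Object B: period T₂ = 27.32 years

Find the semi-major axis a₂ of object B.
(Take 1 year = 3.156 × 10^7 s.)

Convert to SI: T₁ = 221.3 days = 1.91203e+07 s; a₁ = 689.7 Mm = 6.897e+08 m; T₂ = 27.32 years = 8.62219e+08 s.
Kepler's third law: (T₁/T₂)² = (a₁/a₂)³ ⇒ a₂ = a₁ · (T₂/T₁)^(2/3).
T₂/T₁ = 8.62219e+08 / 1.91203e+07 = 45.0944.
a₂ = 6.897e+08 · (45.0944)^(2/3) m ≈ 8.738e+09 m = 8.738 Gm.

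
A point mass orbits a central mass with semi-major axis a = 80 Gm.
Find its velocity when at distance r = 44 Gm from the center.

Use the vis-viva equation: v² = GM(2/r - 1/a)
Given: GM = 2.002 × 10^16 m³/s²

Convert to SI: a = 80 Gm = 8e+10 m; r = 44 Gm = 4.4e+10 m.
Vis-viva: v = √(GM · (2/r − 1/a)).
2/r − 1/a = 2/4.4e+10 − 1/8e+10 = 3.29545e-11 m⁻¹.
v = √(2.002e+16 · 3.29545e-11) m/s ≈ 812.2 m/s = 812.2 m/s.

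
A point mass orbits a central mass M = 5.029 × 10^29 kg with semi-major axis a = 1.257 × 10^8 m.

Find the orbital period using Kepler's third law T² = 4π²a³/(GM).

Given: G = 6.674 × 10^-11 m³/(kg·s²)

GM = G · M = 6.674e-11 · 5.029e+29 = 3.35635e+19 m³/s².
Kepler's third law: T = 2π √(a³ / GM).
Substituting a = 1.257e+08 m and GM = 3.35635e+19 m³/s²:
T = 2π √((1.257e+08)³ / 3.35635e+19) s
T ≈ 1528 s = 25.47 minutes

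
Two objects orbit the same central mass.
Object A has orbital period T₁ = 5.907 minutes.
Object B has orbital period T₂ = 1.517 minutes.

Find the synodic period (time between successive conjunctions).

Convert to SI: T₁ = 5.907 minutes = 354.42 s; T₂ = 1.517 minutes = 91.02 s.
T_syn = |T₁ · T₂ / (T₁ − T₂)|.
T_syn = |354.42 · 91.02 / (354.42 − 91.02)| s ≈ 122.5 s = 2.041 minutes.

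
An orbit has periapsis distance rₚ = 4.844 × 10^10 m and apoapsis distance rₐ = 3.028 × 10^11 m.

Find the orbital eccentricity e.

e = (rₐ − rₚ) / (rₐ + rₚ).
e = (3.028e+11 − 4.844e+10) / (3.028e+11 + 4.844e+10) = 2.5436e+11 / 3.5124e+11 ≈ 0.7242.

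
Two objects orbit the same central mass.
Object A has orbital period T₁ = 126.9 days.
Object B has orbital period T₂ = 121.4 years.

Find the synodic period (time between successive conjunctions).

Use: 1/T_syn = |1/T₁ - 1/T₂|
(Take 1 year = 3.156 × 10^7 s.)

Convert to SI: T₁ = 126.9 days = 1.09642e+07 s; T₂ = 121.4 years = 3.83138e+09 s.
T_syn = |T₁ · T₂ / (T₁ − T₂)|.
T_syn = |1.09642e+07 · 3.83138e+09 / (1.09642e+07 − 3.83138e+09)| s ≈ 1.1e+07 s = 127.3 days.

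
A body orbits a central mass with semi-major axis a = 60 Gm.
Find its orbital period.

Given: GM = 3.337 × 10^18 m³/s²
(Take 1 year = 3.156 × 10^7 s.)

Convert to SI: a = 60 Gm = 6e+10 m.
Kepler's third law: T = 2π √(a³ / GM).
Substituting a = 6e+10 m and GM = 3.337e+18 m³/s²:
T = 2π √((6e+10)³ / 3.337e+18) s
T ≈ 5.055e+07 s = 1.602 years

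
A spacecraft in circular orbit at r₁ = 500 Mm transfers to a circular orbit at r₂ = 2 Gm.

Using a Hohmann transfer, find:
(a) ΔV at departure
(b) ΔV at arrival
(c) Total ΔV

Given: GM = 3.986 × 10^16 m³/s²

Convert to SI: r₁ = 500 Mm = 5e+08 m; r₂ = 2 Gm = 2e+09 m.
Transfer semi-major axis: a_t = (r₁ + r₂)/2 = (5e+08 + 2e+09)/2 = 1.25e+09 m.
Circular speeds: v₁ = √(GM/r₁) = 8928.61 m/s, v₂ = √(GM/r₂) = 4464.3 m/s.
Transfer speeds (vis-viva v² = GM(2/r − 1/a_t)): v₁ᵗ = 11293.9 m/s, v₂ᵗ = 2823.47 m/s.
(a) ΔV₁ = |v₁ᵗ − v₁| ≈ 2365 m/s = 2.365 km/s.
(b) ΔV₂ = |v₂ − v₂ᵗ| ≈ 1641 m/s = 1.641 km/s.
(c) ΔV_total = ΔV₁ + ΔV₂ ≈ 4006 m/s = 4.006 km/s.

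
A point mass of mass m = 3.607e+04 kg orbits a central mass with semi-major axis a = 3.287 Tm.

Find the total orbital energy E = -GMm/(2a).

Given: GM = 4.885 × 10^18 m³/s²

Convert to SI: a = 3.287 Tm = 3.287e+12 m.
E = −GMm / (2a).
E = −4.885e+18 · 3.607e+04 / (2 · 3.287e+12) J ≈ -2.68e+10 J = -26.8 GJ.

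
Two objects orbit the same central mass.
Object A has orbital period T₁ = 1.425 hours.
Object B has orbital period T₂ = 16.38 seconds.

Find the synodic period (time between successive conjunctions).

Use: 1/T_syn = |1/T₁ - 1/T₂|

Convert to SI: T₁ = 1.425 hours = 5130 s.
T_syn = |T₁ · T₂ / (T₁ − T₂)|.
T_syn = |5130 · 16.38 / (5130 − 16.38)| s ≈ 16.43 s = 16.43 seconds.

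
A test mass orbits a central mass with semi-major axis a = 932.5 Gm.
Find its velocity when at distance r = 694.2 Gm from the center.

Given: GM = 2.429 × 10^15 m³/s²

Convert to SI: a = 932.5 Gm = 9.325e+11 m; r = 694.2 Gm = 6.942e+11 m.
Vis-viva: v = √(GM · (2/r − 1/a)).
2/r − 1/a = 2/6.942e+11 − 1/9.325e+11 = 1.80863e-12 m⁻¹.
v = √(2.429e+15 · 1.80863e-12) m/s ≈ 66.28 m/s = 66.28 m/s.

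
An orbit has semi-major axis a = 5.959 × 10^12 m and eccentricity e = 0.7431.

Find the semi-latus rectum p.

p = a (1 − e²).
p = 5.959e+12 · (1 − (0.7431)²) = 5.959e+12 · 0.447802 ≈ 2.668e+12 m = 2.668 × 10^12 m.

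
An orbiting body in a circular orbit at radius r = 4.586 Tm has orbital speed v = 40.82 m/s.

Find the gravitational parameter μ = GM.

Convert to SI: r = 4.586 Tm = 4.586e+12 m.
For a circular orbit v² = GM/r, so GM = v² · r.
GM = (40.82)² · 4.586e+12 m³/s² ≈ 7.642e+15 m³/s² = 7.642 × 10^15 m³/s².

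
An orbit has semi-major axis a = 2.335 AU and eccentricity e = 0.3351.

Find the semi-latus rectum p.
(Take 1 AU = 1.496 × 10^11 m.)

Convert to SI: a = 2.335 AU = 3.49316e+11 m.
p = a (1 − e²).
p = 3.49316e+11 · (1 − (0.3351)²) = 3.49316e+11 · 0.887708 ≈ 3.101e+11 m = 2.073 AU.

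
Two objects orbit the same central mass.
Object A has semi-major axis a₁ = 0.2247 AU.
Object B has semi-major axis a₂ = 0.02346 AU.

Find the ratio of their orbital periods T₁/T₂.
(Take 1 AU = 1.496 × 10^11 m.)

Convert to SI: a₁ = 0.2247 AU = 3.36151e+10 m; a₂ = 0.02346 AU = 3.50962e+09 m.
From Kepler's third law, (T₁/T₂)² = (a₁/a₂)³, so T₁/T₂ = (a₁/a₂)^(3/2).
a₁/a₂ = 3.36151e+10 / 3.50962e+09 = 9.57801.
T₁/T₂ = (9.57801)^(3/2) ≈ 29.64.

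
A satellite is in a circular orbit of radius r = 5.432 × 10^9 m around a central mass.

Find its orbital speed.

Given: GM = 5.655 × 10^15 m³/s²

For a circular orbit, gravity supplies the centripetal force, so v = √(GM / r).
v = √(5.655e+15 / 5.432e+09) m/s ≈ 1020 m/s = 1.02 km/s.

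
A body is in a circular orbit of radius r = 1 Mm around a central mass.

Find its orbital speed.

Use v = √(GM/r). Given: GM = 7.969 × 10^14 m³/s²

Convert to SI: r = 1 Mm = 1e+06 m.
For a circular orbit, gravity supplies the centripetal force, so v = √(GM / r).
v = √(7.969e+14 / 1e+06) m/s ≈ 2.823e+04 m/s = 28.23 km/s.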